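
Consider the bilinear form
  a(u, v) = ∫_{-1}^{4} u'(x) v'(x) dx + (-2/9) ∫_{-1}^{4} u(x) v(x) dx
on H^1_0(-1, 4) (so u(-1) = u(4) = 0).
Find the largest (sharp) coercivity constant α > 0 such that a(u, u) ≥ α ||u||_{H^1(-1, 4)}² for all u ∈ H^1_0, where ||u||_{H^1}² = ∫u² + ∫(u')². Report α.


α = (-50/9 + π^2)/(π^2 + 25)

Coercivity of a(·,·) on H^1_0(-1, 4) means a(u, u) ≥ α ||u||_{H^1}² for every u ∈ H^1_0.
The interval has length L = 5, and Poincaré/coercivity depend only on L. Here a(u, u) = ∫(u')² + (-2/9)·∫u².
Here c = -2/9 < 0 with |c| < (π/L)² = π^2/25, so coercivity still holds. The condition a(u,u) ≥ α||u||_{H^1}² reads (1−α)∫(u')² ≥ (α−c)∫u². Any admissible α is ≤ 1 (rapidly oscillating u have ∫u²/∫(u')² → 0), and α = 1 would force 0 ≥ (1−c)∫u², impossible since c < 1; so 1−α > 0. By the sharp Poincaré inequality on H^1_0 of an interval of length L, ∫(u')² ≥ (π/L)²∫u² with equality for the first sine mode sin(π(x−x₀)/L) (x₀ the left endpoint), so the inequality holds for all u iff (1−α)(π/L)² ≥ α − c, i.e. α ≤ ((π/L)² + c)/((π/L)² + 1) = (1 + c(L/π)²)/(1 + (L/π)²). (Direct route, valid since c ≤ 0: Poincaré gives c∫u² ≥ c(L/π)²∫(u')², so a(u,u) ≥ (1 + c(L/π)²)∫(u')², while ||u||_{H^1}² ≤ (1 + (L/π)²)∫(u')²; dividing yields the same α.) With (π/L)² = π^2/25 and c = -2/9, the largest admissible constant is α = ((π/L)² + c)/((π/L)² + 1).
Simplifying, α = (-50/9 + π^2)/(π^2 + 25).


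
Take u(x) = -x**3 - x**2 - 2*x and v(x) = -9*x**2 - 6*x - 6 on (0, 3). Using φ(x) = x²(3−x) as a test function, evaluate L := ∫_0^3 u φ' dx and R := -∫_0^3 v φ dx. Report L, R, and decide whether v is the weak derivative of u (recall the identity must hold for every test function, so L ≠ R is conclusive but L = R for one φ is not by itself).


LHS = 1107/10, RHS = 3321/10. No, v is not the weak derivative of u.

u(x) = -x**3 - x**2 - 2*x, classical derivative u'(x) = -3*x**2 - 2*x - 2.
φ(x) = x²(3−x), so φ'(x) = 3*x*(2 - x).
Note φ(0) = φ(3) = 0, so the boundary term u·φ vanishes.
LHS = ∫_0^3 u(x) φ'(x) dx = ∫_0^3 (3*x^5 - 3*x^4 - 12*x^2) dx. Term by term:
  ∫_0^3 3*x^5 dx = 729/2;  ∫_0^3 -3*x^4 dx = -729/5;  ∫_0^3 -12*x^2 dx = -108.
Sum: 729/2 − 729/5 − 108 = 1107/10.
So LHS = 1107/10.
∫_0^3 v(x) φ(x) dx = ∫_0^3 (9*x^5 - 21*x^4 - 12*x^3 - 18*x^2) dx. Term by term:
  ∫_0^3 9*x^5 dx = 2187/2;  ∫_0^3 -21*x^4 dx = -5103/5;  ∫_0^3 -12*x^3 dx = -243;
  ∫_0^3 -18*x^2 dx = -162.
Sum: 2187/2 − 5103/5 − 243 − 162 = -3321/10.
So RHS = -∫_0^3 v(x) φ(x) dx = 3321/10.
LHS − RHS = -1107/5 ≠ 0, so the identity fails.
(For a valid weak derivative the identity must hold for EVERY test function, in particular this one. The failure shows v is NOT the weak derivative of u.)
Correct weak derivative would be u'(x) = -3*x**2 - 2*x - 2.


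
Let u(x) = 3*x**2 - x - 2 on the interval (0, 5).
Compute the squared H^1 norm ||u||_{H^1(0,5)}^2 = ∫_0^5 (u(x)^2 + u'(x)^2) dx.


||u||_{H^1}^2 = 33925/6

The H^1 norm (squared) on an interval (0, L) is
  ||u||_{H^1}^2 = ∫_0^L u(x)^2 dx + ∫_0^L u'(x)^2 dx.
Compute u'(x) = 6*x - 1.
Then u(x)^2 = 9*x**4 - 6*x**3 - 11*x**2 + 4*x + 4 and u'(x)^2 = 36*x**2 - 12*x + 1.
Integrate each monomial from 0 to 5 using ∫_0^5 c·x^n dx = c·5^(n+1)/(n+1):
  ∫_0^5 u(x)^2 dx = ∫_0^5 (9*x^4 - 6*x^3 - 11*x^2 + 4*x + 4) dx. Term by term:
    ∫_0^5 9*x^4 dx = 5625;  ∫_0^5 -6*x^3 dx = -1875/2;  ∫_0^5 -11*x^2 dx = -1375/3;
    ∫_0^5 4*x dx = 50;  ∫_0^5 4 dx = 20.
  Sum: 5625 − 1875/2 − 1375/3 + 50 + 20 = 25795/6.
  ∫_0^5 u'(x)^2 dx = ∫_0^5 (36*x^2 - 12*x + 1) dx. Term by term:
    ∫_0^5 36*x^2 dx = 1500;  ∫_0^5 -12*x dx = -150;  ∫_0^5 1 dx = 5.
  Sum: 1500 − 150 + 5 = 1355.
Adding: ||u||_{H^1}^2 = 25795/6 + 1355 = 33925/6.


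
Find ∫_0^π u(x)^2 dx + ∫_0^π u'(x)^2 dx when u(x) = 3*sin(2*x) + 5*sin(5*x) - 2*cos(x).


||u||_{H^1(0,π)}^2 = -32 + 703*π/2

u'(x) = 2*sin(x) + 6*cos(2*x) + 25*cos(5*x).
Expand u² and (u')² and integrate term by term on (0, π), using: for integers n ≥ 1, ∫_0^π sin²(nx) dx = ∫_0^π cos²(nx) dx = π/2; for n ≠ n', ∫_0^π sin(nx)sin(n'x) dx = ∫_0^π cos(nx)cos(n'x) dx = 0; and by product-to-sum, ∫_0^π sin(nx)cos(n'x) dx = ½∫_0^π [sin((n+n')x) + sin((n−n')x)] dx, which is 0 when n+n' is even and 2n/(n²−n'²) when n+n' is odd (it need not vanish on (0, π)).
  u² squared terms: (-2)²·∫cos(x)² dx = 4·π/2 = 2*π;  (3)²·∫sin(2x)² dx = 9·π/2 = 9*π/2;  (5)²·∫sin(5x)² dx = 25·π/2 = 25*π/2.
  u² cross terms: 2·(-2)·(3)·∫cos(x)·sin(2x) dx = -12·(4/3) = -16;  2·(-2)·(5)·∫cos(x)·sin(5x) dx = -20·(0) = 0;  2·(3)·(5)·∫sin(2x)·sin(5x) dx = 30·(0) = 0.
  So ∫_0^π u² dx = 2*π + 9*π/2 + 25*π/2 − 16 + 0 + 0 = -16 + 19*π.
  (u')² squared terms: (2)²·∫sin(x)² dx = 4·π/2 = 2*π;  (6)²·∫cos(2x)² dx = 36·π/2 = 18*π;  (25)²·∫cos(5x)² dx = 625·π/2 = 625*π/2.
  (u')² cross terms: 2·(2)·(6)·∫sin(x)·cos(2x) dx = 24·(-2/3) = -16;  2·(2)·(25)·∫sin(x)·cos(5x) dx = 100·(0) = 0;  2·(6)·(25)·∫cos(2x)·cos(5x) dx = 300·(0) = 0.
  So ∫_0^π (u')² dx = 2*π + 18*π + 625*π/2 − 16 + 0 + 0 = -16 + 665*π/2.
||u||_{H^1}^2 = (-16 + 19*π) + (-16 + 665*π/2) = -32 + 703*π/2.


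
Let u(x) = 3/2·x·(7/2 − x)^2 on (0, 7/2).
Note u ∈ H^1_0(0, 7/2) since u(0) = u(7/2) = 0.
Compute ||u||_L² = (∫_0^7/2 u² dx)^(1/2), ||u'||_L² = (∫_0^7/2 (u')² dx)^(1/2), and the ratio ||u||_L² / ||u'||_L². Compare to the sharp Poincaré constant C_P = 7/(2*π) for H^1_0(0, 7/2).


||u||_L² / ||u'||_L² = sqrt(14)/4 < C_P = 7/(2*π).

u(x) = 3/2·x·(7/2 − x)^2, so u'(x) = 9*x^2/2 - 21*x + 147/8.
u(x) = 3/2·x·(7/2 − x)^2 vanishes at x = 0 and x = 7/2, so u ∈ H^1_0(0, 7/2). Differentiate via the product rule and integrate the resulting polynomials term by term.
  ∫_0^7/2 u² dx = ∫_0^7/2 (9*x^6/4 - 63*x^5/2 + 1323*x^4/8 - 3087*x^3/8 + 21609*x^2/64) dx. Term by term:
    ∫_0^7/2 9*x^6/4 dx = 1058841/512;  ∫_0^7/2 -63*x^5/2 dx = -2470629/256;  ∫_0^7/2 1323*x^4/8 dx = 22235661/1280;
    ∫_0^7/2 -3087*x^3/8 dx = -7411887/512;  ∫_0^7/2 21609*x^2/64 dx = 2470629/512.
  Sum: 1058841/512 − 2470629/256 + 22235661/1280 − 7411887/512 + 2470629/512 = 352947/2560.
  ∫_0^7/2 (u')² dx = ∫_0^7/2 (81*x^4/4 - 189*x^3 + 4851*x^2/8 - 3087*x/4 + 21609/64) dx. Term by term:
    ∫_0^7/2 81*x^4/4 dx = 1361367/640;  ∫_0^7/2 -189*x^3 dx = -453789/64;  ∫_0^7/2 4851*x^2/8 dx = 554631/64;
    ∫_0^7/2 -3087*x/4 dx = -151263/32;  ∫_0^7/2 21609/64 dx = 151263/128.
  Sum: 1361367/640 − 453789/64 + 554631/64 − 151263/32 + 151263/128 = 50421/320.
∫_0^7/2 u² dx = 352947/2560, so ||u||_L² = 343*sqrt(30)/160.
∫_0^7/2 (u')² dx = 50421/320, so ||u'||_L² = 49*sqrt(105)/40.
Ratio ||u||_L² / ||u'||_L² = sqrt(14)/4.
Sharp Poincaré constant on H^1_0(0, 7/2) is C_P = L/π = 7/(2*π), achieved by sin(2*π/7·x).
A polynomial bump cannot attain the sharp Poincaré constant (only the first sine eigenfunction does), so the ratio is strictly less than C_P, consistent with ||u||_L² ≤ C_P ||u'||_L².


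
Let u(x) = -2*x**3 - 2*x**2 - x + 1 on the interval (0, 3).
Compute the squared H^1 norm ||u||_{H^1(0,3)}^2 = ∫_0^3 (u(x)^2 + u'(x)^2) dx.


||u||_{H^1}^2 = 195654/35

The H^1 norm (squared) on an interval (0, L) is
  ||u||_{H^1}^2 = ∫_0^L u(x)^2 dx + ∫_0^L u'(x)^2 dx.
Compute u'(x) = -6*x**2 - 4*x - 1.
Then u(x)^2 = 4*x**6 + 8*x**5 + 8*x**4 - 3*x**2 - 2*x + 1 and u'(x)^2 = 36*x**4 + 48*x**3 + 28*x**2 + 8*x + 1.
Integrate each monomial from 0 to 3 using ∫_0^3 c·x^n dx = c·3^(n+1)/(n+1):
  ∫_0^3 u(x)^2 dx = ∫_0^3 (4*x^6 + 8*x^5 + 8*x^4 - 3*x^2 - 2*x + 1) dx. Term by term:
    ∫_0^3 4*x^6 dx = 8748/7;  ∫_0^3 8*x^5 dx = 972;  ∫_0^3 8*x^4 dx = 1944/5;
    ∫_0^3 -3*x^2 dx = -27;  ∫_0^3 -2*x dx = -9;  ∫_0^3 1 dx = 3.
  Sum: 8748/7 + 972 + 1944/5 − 27 − 9 + 3 = 90213/35.
  ∫_0^3 u'(x)^2 dx = ∫_0^3 (36*x^4 + 48*x^3 + 28*x^2 + 8*x + 1) dx. Term by term:
    ∫_0^3 36*x^4 dx = 8748/5;  ∫_0^3 48*x^3 dx = 972;  ∫_0^3 28*x^2 dx = 252;
    ∫_0^3 8*x dx = 36;  ∫_0^3 1 dx = 3.
  Sum: 8748/5 + 972 + 252 + 36 + 3 = 15063/5.
Adding: ||u||_{H^1}^2 = 90213/35 + 15063/5 = 195654/35.


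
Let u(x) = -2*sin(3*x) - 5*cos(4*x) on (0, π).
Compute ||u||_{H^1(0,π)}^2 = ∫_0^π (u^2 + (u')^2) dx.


||u||_{H^1(0,π)}^2 = -2040/7 + 465*π/2

u'(x) = 20*sin(4*x) - 6*cos(3*x).
Expand u² and (u')² and integrate term by term on (0, π), using: for integers n ≥ 1, ∫_0^π sin²(nx) dx = ∫_0^π cos²(nx) dx = π/2; for n ≠ n', ∫_0^π sin(nx)sin(n'x) dx = ∫_0^π cos(nx)cos(n'x) dx = 0; and by product-to-sum, ∫_0^π sin(nx)cos(n'x) dx = ½∫_0^π [sin((n+n')x) + sin((n−n')x)] dx, which is 0 when n+n' is even and 2n/(n²−n'²) when n+n' is odd (it need not vanish on (0, π)).
  u² squared terms: (-5)²·∫cos(4x)² dx = 25·π/2 = 25*π/2;  (-2)²·∫sin(3x)² dx = 4·π/2 = 2*π.
  u² cross terms: 2·(-5)·(-2)·∫cos(4x)·sin(3x) dx = 20·(-6/7) = -120/7.
  So ∫_0^π u² dx = 25*π/2 + 2*π − 120/7 = -120/7 + 29*π/2.
  (u')² squared terms: (-6)²·∫cos(3x)² dx = 36·π/2 = 18*π;  (20)²·∫sin(4x)² dx = 400·π/2 = 200*π.
  (u')² cross terms: 2·(-6)·(20)·∫cos(3x)·sin(4x) dx = -240·(8/7) = -1920/7.
  So ∫_0^π (u')² dx = 18*π + 200*π − 1920/7 = -1920/7 + 218*π.
||u||_{H^1}^2 = (-120/7 + 29*π/2) + (-1920/7 + 218*π) = -2040/7 + 465*π/2.


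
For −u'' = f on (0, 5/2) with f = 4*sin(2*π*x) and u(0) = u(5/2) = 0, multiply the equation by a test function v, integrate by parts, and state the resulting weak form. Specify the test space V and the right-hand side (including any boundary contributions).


V = H^1_0(0, 5/2) (so v(0) = v(5/2) = 0); weak form: ∫_0^5/2 u'v' dx = ∫_0^5/2 (4*sin(2*π*x)) v dx for all v ∈ V.

Multiply both sides by a test function v and integrate from 0 to 5/2:
  ∫_0^5/2 −u''(x) v(x) dx = ∫_0^5/2 f(x) v(x) dx.
Integrate the LHS by parts once:
  ∫_0^5/2 −u'' v dx = −[u'(x) v(x)]_0^5/2 + ∫_0^5/2 u'(x) v'(x) dx.
Thus ∫_0^5/2 u'(x) v'(x) dx = ∫_0^5/2 f(x) v(x) dx + [u'(x) v(x)]_0^5/2.
Choose V so that boundary terms are either known or forced to vanish.
u is Dirichlet: u(0) = u(5/2) = 0. Let V = H^1_0(0, 5/2); then v(0) = v(5/2) = 0, and [u' v]_0^5/2 = 0.
Weak formulation: find u (satisfying any essential BC) such that ∫_0^5/2 u'(x) v'(x) dx = ∫_0^5/2 f v dx for all v ∈ V.
Substituting f(x) = 4*sin(2*π*x), the right-hand side is ∫_0^5/2 (4*sin(2*π*x)) v dx.


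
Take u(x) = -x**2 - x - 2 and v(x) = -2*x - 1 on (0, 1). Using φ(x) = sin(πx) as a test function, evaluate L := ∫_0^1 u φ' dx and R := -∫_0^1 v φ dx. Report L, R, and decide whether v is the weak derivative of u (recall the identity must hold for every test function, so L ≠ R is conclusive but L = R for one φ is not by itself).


LHS = 4/π, RHS = 4/π. Yes, v = u' weakly.

u(x) = -x**2 - x - 2, classical derivative u'(x) = -2*x - 1.
φ(x) = sin(πx), so φ'(x) = π*cos(π*x).
Note φ(0) = φ(1) = 0, so the boundary term u·φ vanishes.
LHS = ∫_0^1 u(x) φ'(x) dx = ∫_0^1 (-π*x^2*cos(π*x) - π*x*cos(π*x) - 2*π*cos(π*x)) dx. Term by term:
  ∫_0^1 -2*π*cos(π*x) dx = 0;  ∫_0^1 -π*x*cos(π*x) dx = 2/π;  ∫_0^1 -π*x^2*cos(π*x) dx = 2/π.
Sum: 0 + 2/π + 2/π = 4/π.
So LHS = 4/π.
∫_0^1 v(x) φ(x) dx = ∫_0^1 (-2*x*sin(π*x) - sin(π*x)) dx. Term by term:
  ∫_0^1 -sin(π*x) dx = -2/π;  ∫_0^1 -2*x*sin(π*x) dx = -2/π.
Sum: -2/π − 2/π = -4/π.
So RHS = -∫_0^1 v(x) φ(x) dx = 4/π.
LHS = RHS, so the identity holds for this test φ.
Moreover u is smooth here and v(x) = u'(x) = -2*x - 1 pointwise, so the identity holds for every test function. Hence v is the weak derivative of u.


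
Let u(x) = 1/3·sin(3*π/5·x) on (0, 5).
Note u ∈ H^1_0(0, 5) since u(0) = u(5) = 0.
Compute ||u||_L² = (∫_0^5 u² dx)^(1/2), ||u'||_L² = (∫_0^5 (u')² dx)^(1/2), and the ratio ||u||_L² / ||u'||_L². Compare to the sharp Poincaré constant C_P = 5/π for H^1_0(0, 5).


||u||_L² / ||u'||_L² = 5/(3*π) < C_P = 5/π.

u(x) = 1/3·sin(3*π/5·x), so u'(x) = π*cos(3*π*x/5)/5.
Writing u(x) = A·sin(kπx/L) with A = 1/3 and k = 3, use ∫_0^L sin²(kπx/L) dx = L/2 and ∫_0^L cos²(kπx/L) dx = L/2.
u² = 1/9·sin²(3*π/5·x) and (u')² = π^2/25·cos²(3*π/5·x), and each of sin², cos² integrates to L/2 = 5/2 over (0, 5).
∫_0^5 u² dx = 5/18, so ||u||_L² = sqrt(10)/6.
∫_0^5 (u')² dx = π^2/10, so ||u'||_L² = sqrt(10)*π/10.
Ratio ||u||_L² / ||u'||_L² = 5/(3*π).
Sharp Poincaré constant on H^1_0(0, 5) is C_P = L/π = 5/π, achieved by sin(π/5·x).
This is the k = 3 harmonic; the ratio L/(kπ) is strictly less than C_P = L/π, consistent with the sharp inequality ||u||_L² ≤ C_P ||u'||_L².


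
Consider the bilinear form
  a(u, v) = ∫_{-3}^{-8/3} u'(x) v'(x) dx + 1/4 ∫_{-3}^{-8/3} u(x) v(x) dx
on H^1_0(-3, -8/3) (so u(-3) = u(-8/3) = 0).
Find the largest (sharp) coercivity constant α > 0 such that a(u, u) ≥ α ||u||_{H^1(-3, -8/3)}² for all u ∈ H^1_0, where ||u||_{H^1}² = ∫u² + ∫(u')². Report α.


α = (1 + 36*π^2)/(4*(1 + 9*π^2))

Coercivity of a(·,·) on H^1_0(-3, -8/3) means a(u, u) ≥ α ||u||_{H^1}² for every u ∈ H^1_0.
The interval has length L = 1/3, and Poincaré/coercivity depend only on L. Here a(u, u) = ∫(u')² + (1/4)·∫u².
Here 0 < c = 1/4 < 1. The condition a(u,u) ≥ α||u||_{H^1}² reads (1−α)∫(u')² ≥ (α−c)∫u². Any admissible α is ≤ 1 (rapidly oscillating u have ∫u²/∫(u')² → 0), and α = 1 would force 0 ≥ (1−c)∫u², impossible since c < 1; so 1−α > 0. By the sharp Poincaré inequality on H^1_0 of an interval of length L, ∫(u')² ≥ (π/L)²∫u² with equality for the first sine mode sin(π(x−x₀)/L) (x₀ the left endpoint), so the inequality holds for all u iff (1−α)(π/L)² ≥ α − c, i.e. α ≤ ((π/L)² + c)/((π/L)² + 1) = (1 + c(L/π)²)/(1 + (L/π)²). With (π/L)² = 9*π^2 and c = 1/4, the largest admissible constant is α = ((π/L)² + c)/((π/L)² + 1).
Simplifying, α = (1 + 36*π^2)/(4*(1 + 9*π^2)).


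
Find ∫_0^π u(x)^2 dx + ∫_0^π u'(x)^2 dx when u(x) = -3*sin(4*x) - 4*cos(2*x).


||u||_{H^1(0,π)}^2 = 233*π/2

u'(x) = 8*sin(2*x) - 12*cos(4*x).
Expand u² and (u')² and integrate term by term on (0, π), using: for integers n ≥ 1, ∫_0^π sin²(nx) dx = ∫_0^π cos²(nx) dx = π/2; for n ≠ n', ∫_0^π sin(nx)sin(n'x) dx = ∫_0^π cos(nx)cos(n'x) dx = 0; and by product-to-sum, ∫_0^π sin(nx)cos(n'x) dx = ½∫_0^π [sin((n+n')x) + sin((n−n')x)] dx, which is 0 when n+n' is even and 2n/(n²−n'²) when n+n' is odd (it need not vanish on (0, π)).
  u² squared terms: (-4)²·∫cos(2x)² dx = 16·π/2 = 8*π;  (-3)²·∫sin(4x)² dx = 9·π/2 = 9*π/2.
  u² cross terms: 2·(-4)·(-3)·∫cos(2x)·sin(4x) dx = 24·(0) = 0.
  So ∫_0^π u² dx = 8*π + 9*π/2 + 0 = 25*π/2.
  (u')² squared terms: (-12)²·∫cos(4x)² dx = 144·π/2 = 72*π;  (8)²·∫sin(2x)² dx = 64·π/2 = 32*π.
  (u')² cross terms: 2·(-12)·(8)·∫cos(4x)·sin(2x) dx = -192·(0) = 0.
  So ∫_0^π (u')² dx = 72*π + 32*π + 0 = 104*π.
||u||_{H^1}^2 = (25*π/2) + (104*π) = 233*π/2.


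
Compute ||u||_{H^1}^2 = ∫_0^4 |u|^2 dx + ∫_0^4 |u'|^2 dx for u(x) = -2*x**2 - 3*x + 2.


||u||_{H^1}^2 = 31468/15

The H^1 norm (squared) on an interval (0, L) is
  ||u||_{H^1}^2 = ∫_0^L u(x)^2 dx + ∫_0^L u'(x)^2 dx.
Compute u'(x) = -4*x - 3.
Then u(x)^2 = 4*x**4 + 12*x**3 + x**2 - 12*x + 4 and u'(x)^2 = 16*x**2 + 24*x + 9.
Integrate each monomial from 0 to 4 using ∫_0^4 c·x^n dx = c·4^(n+1)/(n+1):
  ∫_0^4 u(x)^2 dx = ∫_0^4 (4*x^4 + 12*x^3 + x^2 - 12*x + 4) dx. Term by term:
    ∫_0^4 4*x^4 dx = 4096/5;  ∫_0^4 12*x^3 dx = 768;  ∫_0^4 x^2 dx = 64/3;
    ∫_0^4 -12*x dx = -96;  ∫_0^4 4 dx = 16.
  Sum: 4096/5 + 768 + 64/3 − 96 + 16 = 22928/15.
  ∫_0^4 u'(x)^2 dx = ∫_0^4 (16*x^2 + 24*x + 9) dx. Term by term:
    ∫_0^4 16*x^2 dx = 1024/3;  ∫_0^4 24*x dx = 192;  ∫_0^4 9 dx = 36.
  Sum: 1024/3 + 192 + 36 = 1708/3.
Adding: ||u||_{H^1}^2 = 22928/15 + 1708/3 = 31468/15.


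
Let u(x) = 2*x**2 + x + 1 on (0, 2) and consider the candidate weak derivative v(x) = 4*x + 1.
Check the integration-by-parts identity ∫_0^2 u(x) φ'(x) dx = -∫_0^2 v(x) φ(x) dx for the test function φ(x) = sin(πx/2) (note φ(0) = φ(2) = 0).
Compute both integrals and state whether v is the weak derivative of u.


LHS = -20/π, RHS = -20/π. Yes, v = u' weakly.

u(x) = 2*x**2 + x + 1, classical derivative u'(x) = 4*x + 1.
φ(x) = sin(πx/2), so φ'(x) = π*cos(π*x/2)/2.
Note φ(0) = φ(2) = 0, so the boundary term u·φ vanishes.
LHS = ∫_0^2 u(x) φ'(x) dx = ∫_0^2 (π*x^2*cos(π*x/2) + π*x*cos(π*x/2)/2 + π*cos(π*x/2)/2) dx. Term by term:
  ∫_0^2 π*cos(π*x/2)/2 dx = 0;  ∫_0^2 π*x^2*cos(π*x/2) dx = -16/π;  ∫_0^2 π*x*cos(π*x/2)/2 dx = -4/π.
Sum: 0 − 16/π − 4/π = -20/π.
So LHS = -20/π.
∫_0^2 v(x) φ(x) dx = ∫_0^2 (4*x*sin(π*x/2) + sin(π*x/2)) dx. Term by term:
  ∫_0^2 4*x*sin(π*x/2) dx = 16/π;  ∫_0^2 sin(π*x/2) dx = 4/π.
Sum: 16/π + 4/π = 20/π.
So RHS = -∫_0^2 v(x) φ(x) dx = -20/π.
LHS = RHS, so the identity holds for this test φ.
Moreover u is smooth here and v(x) = u'(x) = 4*x + 1 pointwise, so the identity holds for every test function. Hence v is the weak derivative of u.


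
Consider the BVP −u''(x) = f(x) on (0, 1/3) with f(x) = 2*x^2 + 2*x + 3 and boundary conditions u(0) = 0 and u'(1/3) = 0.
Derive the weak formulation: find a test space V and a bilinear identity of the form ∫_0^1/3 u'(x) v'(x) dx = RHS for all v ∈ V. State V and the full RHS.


V = {v ∈ H^1(0, 1/3) : v(0) = 0} (test functions vanish at x = 0 where u is specified); weak form: ∫_0^1/3 u'v' dx = ∫_0^1/3 (2*x^2 + 2*x + 3) v dx for all v ∈ V.

Multiply both sides by a test function v and integrate from 0 to 1/3:
  ∫_0^1/3 −u''(x) v(x) dx = ∫_0^1/3 f(x) v(x) dx.
Integrate the LHS by parts once:
  ∫_0^1/3 −u'' v dx = −[u'(x) v(x)]_0^1/3 + ∫_0^1/3 u'(x) v'(x) dx.
Thus ∫_0^1/3 u'(x) v'(x) dx = ∫_0^1/3 f(x) v(x) dx + [u'(x) v(x)]_0^1/3.
Choose V so that boundary terms are either known or forced to vanish.
Mixed BC: u(0) = 0 (Dirichlet) and u'(1/3) = 0 (Neumann). Define V = {v ∈ H^1(0, 1/3) : v(0) = 0}. Then [u' v]_0^1/3 = u'(1/3)·v(1/3) − u'(0)·0 = 0.
Weak formulation: find u (satisfying any essential BC) such that ∫_0^1/3 u'(x) v'(x) dx = ∫_0^1/3 f v dx for all v ∈ V (Dirichlet at 0 absorbed into V; the Neumann datum at x = 1/3 is zero, so no boundary term remains).
Substituting f(x) = 2*x^2 + 2*x + 3, the right-hand side is ∫_0^1/3 (2*x^2 + 2*x + 3) v dx.


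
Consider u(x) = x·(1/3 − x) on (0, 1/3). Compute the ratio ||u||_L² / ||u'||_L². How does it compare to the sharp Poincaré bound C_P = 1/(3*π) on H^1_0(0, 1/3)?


||u||_L² / ||u'||_L² = sqrt(10)/30 < C_P = 1/(3*π).

u(x) = x·(1/3 − x), so u'(x) = 1/3 - 2*x.
u(x) = x·(1/3 − x) vanishes at x = 0 and x = 1/3, so u ∈ H^1_0(0, 1/3). Differentiate via the product rule and integrate the resulting polynomials term by term.
  ∫_0^1/3 u² dx = ∫_0^1/3 (x^4 - 2*x^3/3 + x^2/9) dx. Term by term:
    ∫_0^1/3 x^4 dx = 1/1215;  ∫_0^1/3 -2*x^3/3 dx = -1/486;  ∫_0^1/3 x^2/9 dx = 1/729.
  Sum: 1/1215 − 1/486 + 1/729 = 1/7290.
  ∫_0^1/3 (u')² dx = ∫_0^1/3 (4*x^2 - 4*x/3 + 1/9) dx. Term by term:
    ∫_0^1/3 4*x^2 dx = 4/81;  ∫_0^1/3 -4*x/3 dx = -2/27;  ∫_0^1/3 1/9 dx = 1/27.
  Sum: 4/81 − 2/27 + 1/27 = 1/81.
∫_0^1/3 u² dx = 1/7290, so ||u||_L² = sqrt(10)/270.
∫_0^1/3 (u')² dx = 1/81, so ||u'||_L² = 1/9.
Ratio ||u||_L² / ||u'||_L² = sqrt(10)/30.
Sharp Poincaré constant on H^1_0(0, 1/3) is C_P = L/π = 1/(3*π), achieved by sin(3*π·x).
A polynomial bump cannot attain the sharp Poincaré constant (only the first sine eigenfunction does), so the ratio is strictly less than C_P, consistent with ||u||_L² ≤ C_P ||u'||_L².


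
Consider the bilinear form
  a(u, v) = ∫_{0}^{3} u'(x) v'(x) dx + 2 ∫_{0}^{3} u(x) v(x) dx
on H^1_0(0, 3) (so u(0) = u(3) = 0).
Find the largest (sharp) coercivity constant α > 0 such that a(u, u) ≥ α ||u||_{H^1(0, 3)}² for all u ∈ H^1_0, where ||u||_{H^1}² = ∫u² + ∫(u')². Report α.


α = 1

Coercivity of a(·,·) on H^1_0(0, 3) means a(u, u) ≥ α ||u||_{H^1}² for every u ∈ H^1_0.
The interval has length L = 3, and Poincaré/coercivity depend only on L. Here a(u, u) = ∫(u')² + (2)·∫u².
Here c = 2 ≥ 1, so a(u,u) = ∫(u')² + c∫u² ≥ ∫(u')² + ∫u² = ||u||_{H^1}², i.e. α = 1 works. No larger α is possible: a(u,u) ≥ α||u||_{H^1}² means (1−α)∫(u')² ≥ (α−c)∫u², and for the modes u_n = sin(nπ(x−x₀)/L) (x₀ the left endpoint) one has ∫u_n²/∫(u_n')² = (L/(nπ))² → 0, so a(u_n,u_n)/||u_n||_{H^1}² → 1. Hence the optimal constant is α = 1.
Therefore α = 1.


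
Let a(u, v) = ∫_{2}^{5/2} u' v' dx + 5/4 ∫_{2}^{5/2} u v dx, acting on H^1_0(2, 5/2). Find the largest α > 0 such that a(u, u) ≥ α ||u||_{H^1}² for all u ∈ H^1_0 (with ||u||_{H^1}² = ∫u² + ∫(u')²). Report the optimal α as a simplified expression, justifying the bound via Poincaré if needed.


α = 1

Coercivity of a(·,·) on H^1_0(2, 5/2) means a(u, u) ≥ α ||u||_{H^1}² for every u ∈ H^1_0.
The interval has length L = 1/2, and Poincaré/coercivity depend only on L. Here a(u, u) = ∫(u')² + (5/4)·∫u².
Here c = 5/4 ≥ 1, so a(u,u) = ∫(u')² + c∫u² ≥ ∫(u')² + ∫u² = ||u||_{H^1}², i.e. α = 1 works. No larger α is possible: a(u,u) ≥ α||u||_{H^1}² means (1−α)∫(u')² ≥ (α−c)∫u², and for the modes u_n = sin(nπ(x−x₀)/L) (x₀ the left endpoint) one has ∫u_n²/∫(u_n')² = (L/(nπ))² → 0, so a(u_n,u_n)/||u_n||_{H^1}² → 1. Hence the optimal constant is α = 1.
Therefore α = 1.


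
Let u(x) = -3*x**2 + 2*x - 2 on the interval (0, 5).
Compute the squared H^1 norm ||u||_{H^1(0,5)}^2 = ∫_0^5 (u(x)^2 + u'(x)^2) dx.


||u||_{H^1}^2 = 16670/3

The H^1 norm (squared) on an interval (0, L) is
  ||u||_{H^1}^2 = ∫_0^L u(x)^2 dx + ∫_0^L u'(x)^2 dx.
Compute u'(x) = 2 - 6*x.
Then u(x)^2 = 9*x**4 - 12*x**3 + 16*x**2 - 8*x + 4 and u'(x)^2 = 36*x**2 - 24*x + 4.
Integrate each monomial from 0 to 5 using ∫_0^5 c·x^n dx = c·5^(n+1)/(n+1):
  ∫_0^5 u(x)^2 dx = ∫_0^5 (9*x^4 - 12*x^3 + 16*x^2 - 8*x + 4) dx. Term by term:
    ∫_0^5 9*x^4 dx = 5625;  ∫_0^5 -12*x^3 dx = -1875;  ∫_0^5 16*x^2 dx = 2000/3;
    ∫_0^5 -8*x dx = -100;  ∫_0^5 4 dx = 20.
  Sum: 5625 − 1875 + 2000/3 − 100 + 20 = 13010/3.
  ∫_0^5 u'(x)^2 dx = ∫_0^5 (36*x^2 - 24*x + 4) dx. Term by term:
    ∫_0^5 36*x^2 dx = 1500;  ∫_0^5 -24*x dx = -300;  ∫_0^5 4 dx = 20.
  Sum: 1500 − 300 + 20 = 1220.
Adding: ||u||_{H^1}^2 = 13010/3 + 1220 = 16670/3.


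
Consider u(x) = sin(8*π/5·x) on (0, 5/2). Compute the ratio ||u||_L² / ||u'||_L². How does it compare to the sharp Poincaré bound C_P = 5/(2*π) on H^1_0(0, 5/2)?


||u||_L² / ||u'||_L² = 5/(8*π) < C_P = 5/(2*π).

u(x) = sin(8*π/5·x), so u'(x) = 8*π*cos(8*π*x/5)/5.
Writing u(x) = A·sin(kπx/L) with A = 1 and k = 4, use ∫_0^L sin²(kπx/L) dx = L/2 and ∫_0^L cos²(kπx/L) dx = L/2.
u² = 1·sin²(8*π/5·x) and (u')² = 64*π^2/25·cos²(8*π/5·x), and each of sin², cos² integrates to L/2 = 5/4 over (0, 5/2).
∫_0^5/2 u² dx = 5/4, so ||u||_L² = sqrt(5)/2.
∫_0^5/2 (u')² dx = 16*π^2/5, so ||u'||_L² = 4*sqrt(5)*π/5.
Ratio ||u||_L² / ||u'||_L² = 5/(8*π).
Sharp Poincaré constant on H^1_0(0, 5/2) is C_P = L/π = 5/(2*π), achieved by sin(2*π/5·x).
This is the k = 4 harmonic; the ratio L/(kπ) is strictly less than C_P = L/π, consistent with the sharp inequality ||u||_L² ≤ C_P ||u'||_L².


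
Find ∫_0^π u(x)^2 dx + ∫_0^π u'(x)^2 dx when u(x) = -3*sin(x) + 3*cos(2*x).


||u||_{H^1(0,π)}^2 = 60 + 63*π/2

u'(x) = -6*sin(2*x) - 3*cos(x).
Expand u² and (u')² and integrate term by term on (0, π), using: for integers n ≥ 1, ∫_0^π sin²(nx) dx = ∫_0^π cos²(nx) dx = π/2; for n ≠ n', ∫_0^π sin(nx)sin(n'x) dx = ∫_0^π cos(nx)cos(n'x) dx = 0; and by product-to-sum, ∫_0^π sin(nx)cos(n'x) dx = ½∫_0^π [sin((n+n')x) + sin((n−n')x)] dx, which is 0 when n+n' is even and 2n/(n²−n'²) when n+n' is odd (it need not vanish on (0, π)).
  u² squared terms: (-3)²·∫sin(x)² dx = 9·π/2 = 9*π/2;  (3)²·∫cos(2x)² dx = 9·π/2 = 9*π/2.
  u² cross terms: 2·(-3)·(3)·∫sin(x)·cos(2x) dx = -18·(-2/3) = 12.
  So ∫_0^π u² dx = 9*π/2 + 9*π/2 + 12 = 12 + 9*π.
  (u')² squared terms: (-6)²·∫sin(2x)² dx = 36·π/2 = 18*π;  (-3)²·∫cos(x)² dx = 9·π/2 = 9*π/2.
  (u')² cross terms: 2·(-6)·(-3)·∫sin(2x)·cos(x) dx = 36·(4/3) = 48.
  So ∫_0^π (u')² dx = 18*π + 9*π/2 + 48 = 48 + 45*π/2.
||u||_{H^1}^2 = (12 + 9*π) + (48 + 45*π/2) = 60 + 63*π/2.


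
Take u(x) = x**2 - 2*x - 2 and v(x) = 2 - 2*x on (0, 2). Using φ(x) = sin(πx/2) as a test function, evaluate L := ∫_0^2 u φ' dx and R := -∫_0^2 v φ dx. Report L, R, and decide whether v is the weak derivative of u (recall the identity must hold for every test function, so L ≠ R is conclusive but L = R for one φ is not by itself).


LHS = 0, RHS = 0. No, v is not the weak derivative of u.

u(x) = x**2 - 2*x - 2, classical derivative u'(x) = 2*x - 2.
φ(x) = sin(πx/2), so φ'(x) = π*cos(π*x/2)/2.
Note φ(0) = φ(2) = 0, so the boundary term u·φ vanishes.
LHS = ∫_0^2 u(x) φ'(x) dx = ∫_0^2 (π*x^2*cos(π*x/2)/2 - π*x*cos(π*x/2) - π*cos(π*x/2)) dx. Term by term:
  ∫_0^2 -π*cos(π*x/2) dx = 0;  ∫_0^2 π*x^2*cos(π*x/2)/2 dx = -8/π;  ∫_0^2 -π*x*cos(π*x/2) dx = 8/π.
Sum: 0 − 8/π + 8/π = 0.
So LHS = 0.
∫_0^2 v(x) φ(x) dx = ∫_0^2 (-2*x*sin(π*x/2) + 2*sin(π*x/2)) dx. Term by term:
  ∫_0^2 2*sin(π*x/2) dx = 8/π;  ∫_0^2 -2*x*sin(π*x/2) dx = -8/π.
Sum: 8/π − 8/π = 0.
So RHS = -∫_0^2 v(x) φ(x) dx = 0.
LHS = RHS, so the identity holds for this particular φ. But this is necessary, not sufficient: a weak derivative must satisfy the identity for EVERY test function in C_c^∞(0, 2).
Here u is smooth, so its weak derivative equals its classical derivative u'(x) = 2*x - 2. Since v(x) = 2 - 2*x ≠ u'(x), v is NOT the weak derivative of u — the agreement for this single φ is a coincidence (the difference v − u' happens to be L²-orthogonal to this φ).


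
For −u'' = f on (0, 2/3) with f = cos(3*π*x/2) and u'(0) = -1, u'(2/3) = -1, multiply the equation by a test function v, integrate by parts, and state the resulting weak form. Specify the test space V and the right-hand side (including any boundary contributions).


V = H^1(0, 2/3) (v unrestricted at boundary; u is determined up to an additive constant); weak form: ∫_0^2/3 u'v' dx = ∫_0^2/3 (cos(3*π*x/2)) v dx − v(2/3) + v(0) for all v ∈ V.

Multiply both sides by a test function v and integrate from 0 to 2/3:
  ∫_0^2/3 −u''(x) v(x) dx = ∫_0^2/3 f(x) v(x) dx.
Integrate the LHS by parts once:
  ∫_0^2/3 −u'' v dx = −[u'(x) v(x)]_0^2/3 + ∫_0^2/3 u'(x) v'(x) dx.
Thus ∫_0^2/3 u'(x) v'(x) dx = ∫_0^2/3 f(x) v(x) dx + [u'(x) v(x)]_0^2/3.
Choose V so that boundary terms are either known or forced to vanish.
u has inhomogeneous Neumann u'(0) = -1, u'(2/3) = -1. [u' v]_0^2/3 = (-1)·v(2/3) − (-1)·v(0) = − v(2/3) + v(0). Take V = H^1(0, 2/3); boundary term becomes part of RHS.
Weak formulation: find u (satisfying any essential BC) such that ∫_0^2/3 u'(x) v'(x) dx = ∫_0^2/3 f v dx − v(2/3) + v(0) for all v ∈ V (Neumann data are natural BCs: they enter the RHS as boundary terms).
Substituting f(x) = cos(3*π*x/2), the right-hand side is ∫_0^2/3 (cos(3*π*x/2)) v dx − v(2/3) + v(0).
Compatibility check (pure Neumann): taking v ≡ 1 ∈ V gives 0 = ∫_0^2/3 f dx + (-1) − (-1), i.e. ∫_0^2/3 f dx must equal u'(0) − u'(2/3) = 0. Indeed ∫_0^2/3 (cos(3*π*x/2)) dx = 0, so the data are compatible. The solution is then unique only up to an additive constant (fix it e.g. by requiring ∫_0^2/3 u dx = 0).


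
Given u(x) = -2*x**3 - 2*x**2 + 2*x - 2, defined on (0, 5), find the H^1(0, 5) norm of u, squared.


||u||_{H^1}^2 = 650180/7

The H^1 norm (squared) on an interval (0, L) is
  ||u||_{H^1}^2 = ∫_0^L u(x)^2 dx + ∫_0^L u'(x)^2 dx.
Compute u'(x) = -6*x**2 - 4*x + 2.
Then u(x)^2 = 4*x**6 + 8*x**5 - 4*x**4 + 12*x**2 - 8*x + 4 and u'(x)^2 = 36*x**4 + 48*x**3 - 8*x**2 - 16*x + 4.
Integrate each monomial from 0 to 5 using ∫_0^5 c·x^n dx = c·5^(n+1)/(n+1):
  ∫_0^5 u(x)^2 dx = ∫_0^5 (4*x^6 + 8*x^5 - 4*x^4 + 12*x^2 - 8*x + 4) dx. Term by term:
    ∫_0^5 4*x^6 dx = 312500/7;  ∫_0^5 8*x^5 dx = 62500/3;  ∫_0^5 -4*x^4 dx = -2500;
    ∫_0^5 12*x^2 dx = 500;  ∫_0^5 -8*x dx = -100;  ∫_0^5 4 dx = 20.
  Sum: 312500/7 + 62500/3 − 2500 + 500 − 100 + 20 = 1331320/21.
  ∫_0^5 u'(x)^2 dx = ∫_0^5 (36*x^4 + 48*x^3 - 8*x^2 - 16*x + 4) dx. Term by term:
    ∫_0^5 36*x^4 dx = 22500;  ∫_0^5 48*x^3 dx = 7500;  ∫_0^5 -8*x^2 dx = -1000/3;
    ∫_0^5 -16*x dx = -200;  ∫_0^5 4 dx = 20.
  Sum: 22500 + 7500 − 1000/3 − 200 + 20 = 88460/3.
Adding: ||u||_{H^1}^2 = 1331320/21 + 88460/3 = 650180/7.


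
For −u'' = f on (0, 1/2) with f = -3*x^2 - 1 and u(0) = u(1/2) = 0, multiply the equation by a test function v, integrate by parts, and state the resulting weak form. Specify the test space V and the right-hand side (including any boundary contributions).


V = H^1_0(0, 1/2) (so v(0) = v(1/2) = 0); weak form: ∫_0^1/2 u'v' dx = ∫_0^1/2 (-3*x^2 - 1) v dx for all v ∈ V.

Multiply both sides by a test function v and integrate from 0 to 1/2:
  ∫_0^1/2 −u''(x) v(x) dx = ∫_0^1/2 f(x) v(x) dx.
Integrate the LHS by parts once:
  ∫_0^1/2 −u'' v dx = −[u'(x) v(x)]_0^1/2 + ∫_0^1/2 u'(x) v'(x) dx.
Thus ∫_0^1/2 u'(x) v'(x) dx = ∫_0^1/2 f(x) v(x) dx + [u'(x) v(x)]_0^1/2.
Choose V so that boundary terms are either known or forced to vanish.
u is Dirichlet: u(0) = u(1/2) = 0. Let V = H^1_0(0, 1/2); then v(0) = v(1/2) = 0, and [u' v]_0^1/2 = 0.
Weak formulation: find u (satisfying any essential BC) such that ∫_0^1/2 u'(x) v'(x) dx = ∫_0^1/2 f v dx for all v ∈ V.
Substituting f(x) = -3*x^2 - 1, the right-hand side is ∫_0^1/2 (-3*x^2 - 1) v dx.


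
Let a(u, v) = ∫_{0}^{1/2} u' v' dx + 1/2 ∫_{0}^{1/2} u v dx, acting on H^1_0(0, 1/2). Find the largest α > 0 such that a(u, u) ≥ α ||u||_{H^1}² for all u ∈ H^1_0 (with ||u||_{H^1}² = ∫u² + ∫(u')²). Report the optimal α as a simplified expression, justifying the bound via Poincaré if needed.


α = (1 + 8*π^2)/(2*(1 + 4*π^2))

Coercivity of a(·,·) on H^1_0(0, 1/2) means a(u, u) ≥ α ||u||_{H^1}² for every u ∈ H^1_0.
The interval has length L = 1/2, and Poincaré/coercivity depend only on L. Here a(u, u) = ∫(u')² + (1/2)·∫u².
Here 0 < c = 1/2 < 1. The condition a(u,u) ≥ α||u||_{H^1}² reads (1−α)∫(u')² ≥ (α−c)∫u². Any admissible α is ≤ 1 (rapidly oscillating u have ∫u²/∫(u')² → 0), and α = 1 would force 0 ≥ (1−c)∫u², impossible since c < 1; so 1−α > 0. By the sharp Poincaré inequality on H^1_0 of an interval of length L, ∫(u')² ≥ (π/L)²∫u² with equality for the first sine mode sin(π(x−x₀)/L) (x₀ the left endpoint), so the inequality holds for all u iff (1−α)(π/L)² ≥ α − c, i.e. α ≤ ((π/L)² + c)/((π/L)² + 1) = (1 + c(L/π)²)/(1 + (L/π)²). With (π/L)² = 4*π^2 and c = 1/2, the largest admissible constant is α = ((π/L)² + c)/((π/L)² + 1).
Simplifying, α = (1 + 8*π^2)/(2*(1 + 4*π^2)).


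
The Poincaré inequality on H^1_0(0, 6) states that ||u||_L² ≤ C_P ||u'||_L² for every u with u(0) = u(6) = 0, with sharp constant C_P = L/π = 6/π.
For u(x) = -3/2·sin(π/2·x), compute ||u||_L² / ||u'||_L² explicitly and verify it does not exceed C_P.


||u||_L² / ||u'||_L² = 2/π < C_P = 6/π.

u(x) = -3/2·sin(π/2·x), so u'(x) = -3*π*cos(π*x/2)/4.
Writing u(x) = A·sin(kπx/L) with A = -3/2 and k = 3, use ∫_0^L sin²(kπx/L) dx = L/2 and ∫_0^L cos²(kπx/L) dx = L/2.
u² = 9/4·sin²(π/2·x) and (u')² = 9*π^2/16·cos²(π/2·x), and each of sin², cos² integrates to L/2 = 3 over (0, 6).
∫_0^6 u² dx = 27/4, so ||u||_L² = 3*sqrt(3)/2.
∫_0^6 (u')² dx = 27*π^2/16, so ||u'||_L² = 3*sqrt(3)*π/4.
Ratio ||u||_L² / ||u'||_L² = 2/π.
Sharp Poincaré constant on H^1_0(0, 6) is C_P = L/π = 6/π, achieved by sin(π/6·x).
This is the k = 3 harmonic; the ratio L/(kπ) is strictly less than C_P = L/π, consistent with the sharp inequality ||u||_L² ≤ C_P ||u'||_L².


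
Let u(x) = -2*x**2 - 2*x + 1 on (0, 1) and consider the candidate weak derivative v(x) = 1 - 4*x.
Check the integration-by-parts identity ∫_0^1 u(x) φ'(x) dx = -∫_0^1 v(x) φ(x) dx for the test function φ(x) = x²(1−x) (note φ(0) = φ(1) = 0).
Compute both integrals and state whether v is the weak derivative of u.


LHS = 11/30, RHS = 7/60. No, v is not the weak derivative of u.

u(x) = -2*x**2 - 2*x + 1, classical derivative u'(x) = -4*x - 2.
φ(x) = x²(1−x), so φ'(x) = x*(2 - 3*x).
Note φ(0) = φ(1) = 0, so the boundary term u·φ vanishes.
LHS = ∫_0^1 u(x) φ'(x) dx = ∫_0^1 (6*x^4 + 2*x^3 - 7*x^2 + 2*x) dx. Term by term:
  ∫_0^1 6*x^4 dx = 6/5;  ∫_0^1 2*x^3 dx = 1/2;  ∫_0^1 -7*x^2 dx = -7/3;
  ∫_0^1 2*x dx = 1.
Sum: 6/5 + 1/2 − 7/3 + 1 = 11/30.
So LHS = 11/30.
∫_0^1 v(x) φ(x) dx = ∫_0^1 (4*x^4 - 5*x^3 + x^2) dx. Term by term:
  ∫_0^1 4*x^4 dx = 4/5;  ∫_0^1 -5*x^3 dx = -5/4;  ∫_0^1 x^2 dx = 1/3.
Sum: 4/5 − 5/4 + 1/3 = -7/60.
So RHS = -∫_0^1 v(x) φ(x) dx = 7/60.
LHS − RHS = 1/4 ≠ 0, so the identity fails.
(For a valid weak derivative the identity must hold for EVERY test function, in particular this one. The failure shows v is NOT the weak derivative of u.)
Correct weak derivative would be u'(x) = -4*x - 2.


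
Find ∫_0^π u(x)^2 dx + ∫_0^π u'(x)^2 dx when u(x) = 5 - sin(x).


||u||_{H^1(0,π)}^2 = -20 + 26*π

u'(x) = -cos(x).
Expand u² and (u')² and integrate term by term on (0, π), using: for integers n ≥ 1, ∫_0^π sin²(nx) dx = ∫_0^π cos²(nx) dx = π/2; for n ≠ n', ∫_0^π sin(nx)sin(n'x) dx = ∫_0^π cos(nx)cos(n'x) dx = 0; and by product-to-sum, ∫_0^π sin(nx)cos(n'x) dx = ½∫_0^π [sin((n+n')x) + sin((n−n')x)] dx, which is 0 when n+n' is even and 2n/(n²−n'²) when n+n' is odd (it need not vanish on (0, π)). For the constant mode: ∫_0^π 1 dx = π, ∫_0^π cos(nx) dx = 0, ∫_0^π sin(nx) dx = (1−(−1)^n)/n.
  u² squared terms: (5)²·∫1 dx = 25·π = 25*π;  (-1)²·∫sin(x)² dx = 1·π/2 = π/2.
  u² cross terms: 2·(5)·(-1)·∫1·sin(x) dx = -10·(2) = -20.
  So ∫_0^π u² dx = 25*π + π/2 − 20 = -20 + 51*π/2.
  (u')² squared terms: (-1)²·∫cos(x)² dx = 1·π/2 = π/2.
  So ∫_0^π (u')² dx = π/2.
||u||_{H^1}^2 = (-20 + 51*π/2) + (π/2) = -20 + 26*π.


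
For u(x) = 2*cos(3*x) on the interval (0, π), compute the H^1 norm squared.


||u||_{H^1(0,π)}^2 = 20*π

u'(x) = -6*sin(3*x).
Expand u² and (u')² and integrate term by term on (0, π), using: for integers n ≥ 1, ∫_0^π sin²(nx) dx = ∫_0^π cos²(nx) dx = π/2; for n ≠ n', ∫_0^π sin(nx)sin(n'x) dx = ∫_0^π cos(nx)cos(n'x) dx = 0; and by product-to-sum, ∫_0^π sin(nx)cos(n'x) dx = ½∫_0^π [sin((n+n')x) + sin((n−n')x)] dx, which is 0 when n+n' is even and 2n/(n²−n'²) when n+n' is odd (it need not vanish on (0, π)).
  u² squared terms: (2)²·∫cos(3x)² dx = 4·π/2 = 2*π.
  So ∫_0^π u² dx = 2*π.
  (u')² squared terms: (-6)²·∫sin(3x)² dx = 36·π/2 = 18*π.
  So ∫_0^π (u')² dx = 18*π.
||u||_{H^1}^2 = (2*π) + (18*π) = 20*π.


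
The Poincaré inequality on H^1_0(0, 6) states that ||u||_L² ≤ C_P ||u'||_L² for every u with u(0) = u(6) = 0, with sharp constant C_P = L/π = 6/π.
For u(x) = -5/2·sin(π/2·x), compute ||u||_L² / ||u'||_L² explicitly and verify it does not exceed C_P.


||u||_L² / ||u'||_L² = 2/π < C_P = 6/π.

u(x) = -5/2·sin(π/2·x), so u'(x) = -5*π*cos(π*x/2)/4.
Writing u(x) = A·sin(kπx/L) with A = -5/2 and k = 3, use ∫_0^L sin²(kπx/L) dx = L/2 and ∫_0^L cos²(kπx/L) dx = L/2.
u² = 25/4·sin²(π/2·x) and (u')² = 25*π^2/16·cos²(π/2·x), and each of sin², cos² integrates to L/2 = 3 over (0, 6).
∫_0^6 u² dx = 75/4, so ||u||_L² = 5*sqrt(3)/2.
∫_0^6 (u')² dx = 75*π^2/16, so ||u'||_L² = 5*sqrt(3)*π/4.
Ratio ||u||_L² / ||u'||_L² = 2/π.
Sharp Poincaré constant on H^1_0(0, 6) is C_P = L/π = 6/π, achieved by sin(π/6·x).
This is the k = 3 harmonic; the ratio L/(kπ) is strictly less than C_P = L/π, consistent with the sharp inequality ||u||_L² ≤ C_P ||u'||_L².


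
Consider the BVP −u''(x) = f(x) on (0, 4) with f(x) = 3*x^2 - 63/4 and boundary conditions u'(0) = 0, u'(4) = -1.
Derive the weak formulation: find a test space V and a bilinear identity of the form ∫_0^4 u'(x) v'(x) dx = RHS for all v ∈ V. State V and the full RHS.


V = H^1(0, 4) (v unrestricted at boundary; u is determined up to an additive constant); weak form: ∫_0^4 u'v' dx = ∫_0^4 (3*x^2 - 63/4) v dx − v(4) for all v ∈ V.

Multiply both sides by a test function v and integrate from 0 to 4:
  ∫_0^4 −u''(x) v(x) dx = ∫_0^4 f(x) v(x) dx.
Integrate the LHS by parts once:
  ∫_0^4 −u'' v dx = −[u'(x) v(x)]_0^4 + ∫_0^4 u'(x) v'(x) dx.
Thus ∫_0^4 u'(x) v'(x) dx = ∫_0^4 f(x) v(x) dx + [u'(x) v(x)]_0^4.
Choose V so that boundary terms are either known or forced to vanish.
u has inhomogeneous Neumann u'(0) = 0, u'(4) = -1. [u' v]_0^4 = (-1)·v(4) − (0)·v(0) = − v(4). Take V = H^1(0, 4); boundary term becomes part of RHS.
Weak formulation: find u (satisfying any essential BC) such that ∫_0^4 u'(x) v'(x) dx = ∫_0^4 f v dx − v(4) for all v ∈ V (Neumann data are natural BCs: they enter the RHS as boundary terms).
Substituting f(x) = 3*x^2 - 63/4, the right-hand side is ∫_0^4 (3*x^2 - 63/4) v dx − v(4).
Compatibility check (pure Neumann): taking v ≡ 1 ∈ V gives 0 = ∫_0^4 f dx + (-1) − (0), i.e. ∫_0^4 f dx must equal u'(0) − u'(4) = 1. Indeed ∫_0^4 (3*x^2 - 63/4) dx = 1, so the data are compatible. The solution is then unique only up to an additive constant (fix it e.g. by requiring ∫_0^4 u dx = 0).


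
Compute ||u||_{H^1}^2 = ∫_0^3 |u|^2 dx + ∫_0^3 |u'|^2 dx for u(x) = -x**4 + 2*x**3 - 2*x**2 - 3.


||u||_{H^1}^2 = 171891/70

The H^1 norm (squared) on an interval (0, L) is
  ||u||_{H^1}^2 = ∫_0^L u(x)^2 dx + ∫_0^L u'(x)^2 dx.
Compute u'(x) = -4*x**3 + 6*x**2 - 4*x.
Then u(x)^2 = x**8 - 4*x**7 + 8*x**6 - 8*x**5 + 10*x**4 - 12*x**3 + 12*x**2 + 9 and u'(x)^2 = 16*x**6 - 48*x**5 + 68*x**4 - 48*x**3 + 16*x**2.
Integrate each monomial from 0 to 3 using ∫_0^3 c·x^n dx = c·3^(n+1)/(n+1):
  ∫_0^3 u(x)^2 dx = ∫_0^3 (x^8 - 4*x^7 + 8*x^6 - 8*x^5 + 10*x^4 - 12*x^3 + 12*x^2 + 9) dx. Term by term:
    ∫_0^3 x^8 dx = 2187;  ∫_0^3 -4*x^7 dx = -6561/2;  ∫_0^3 8*x^6 dx = 17496/7;
    ∫_0^3 -8*x^5 dx = -972;  ∫_0^3 10*x^4 dx = 486;  ∫_0^3 -12*x^3 dx = -243;
    ∫_0^3 12*x^2 dx = 108;  ∫_0^3 9 dx = 27.
  Sum: 2187 − 6561/2 + 17496/7 − 972 + 486 − 243 + 108 + 27 = 11367/14.
  ∫_0^3 u'(x)^2 dx = ∫_0^3 (16*x^6 - 48*x^5 + 68*x^4 - 48*x^3 + 16*x^2) dx. Term by term:
    ∫_0^3 16*x^6 dx = 34992/7;  ∫_0^3 -48*x^5 dx = -5832;  ∫_0^3 68*x^4 dx = 16524/5;
    ∫_0^3 -48*x^3 dx = -972;  ∫_0^3 16*x^2 dx = 144.
  Sum: 34992/7 − 5832 + 16524/5 − 972 + 144 = 57528/35.
Adding: ||u||_{H^1}^2 = 11367/14 + 57528/35 = 171891/70.


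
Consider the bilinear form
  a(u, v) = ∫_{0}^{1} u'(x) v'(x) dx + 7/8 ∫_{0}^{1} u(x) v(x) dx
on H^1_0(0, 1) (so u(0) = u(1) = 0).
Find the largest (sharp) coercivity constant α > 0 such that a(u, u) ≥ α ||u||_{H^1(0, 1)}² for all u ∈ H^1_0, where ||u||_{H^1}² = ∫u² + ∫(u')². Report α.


α = (7/8 + π^2)/(1 + π^2)

Coercivity of a(·,·) on H^1_0(0, 1) means a(u, u) ≥ α ||u||_{H^1}² for every u ∈ H^1_0.
The interval has length L = 1, and Poincaré/coercivity depend only on L. Here a(u, u) = ∫(u')² + (7/8)·∫u².
Here 0 < c = 7/8 < 1. The condition a(u,u) ≥ α||u||_{H^1}² reads (1−α)∫(u')² ≥ (α−c)∫u². Any admissible α is ≤ 1 (rapidly oscillating u have ∫u²/∫(u')² → 0), and α = 1 would force 0 ≥ (1−c)∫u², impossible since c < 1; so 1−α > 0. By the sharp Poincaré inequality on H^1_0 of an interval of length L, ∫(u')² ≥ (π/L)²∫u² with equality for the first sine mode sin(π(x−x₀)/L) (x₀ the left endpoint), so the inequality holds for all u iff (1−α)(π/L)² ≥ α − c, i.e. α ≤ ((π/L)² + c)/((π/L)² + 1) = (1 + c(L/π)²)/(1 + (L/π)²). With (π/L)² = π^2 and c = 7/8, the largest admissible constant is α = ((π/L)² + c)/((π/L)² + 1).
Simplifying, α = (7/8 + π^2)/(1 + π^2).
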